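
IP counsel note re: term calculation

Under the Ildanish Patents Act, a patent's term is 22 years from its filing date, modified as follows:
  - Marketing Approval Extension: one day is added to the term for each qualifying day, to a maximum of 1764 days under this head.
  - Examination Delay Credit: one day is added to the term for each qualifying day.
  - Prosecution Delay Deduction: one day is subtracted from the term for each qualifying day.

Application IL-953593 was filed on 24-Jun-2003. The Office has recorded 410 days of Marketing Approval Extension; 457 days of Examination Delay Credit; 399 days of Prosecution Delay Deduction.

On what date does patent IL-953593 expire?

October 5, 2026

Base term: filing date + 22 years → 24 June 2025.
Marketing Approval Extension: 410 days (within the 1764-day cap) → +410 days → 8 August 2026.
Examination Delay Credit: +457 days → 8 November 2027.
Prosecution Delay Deduction: −399 days → 5 October 2026.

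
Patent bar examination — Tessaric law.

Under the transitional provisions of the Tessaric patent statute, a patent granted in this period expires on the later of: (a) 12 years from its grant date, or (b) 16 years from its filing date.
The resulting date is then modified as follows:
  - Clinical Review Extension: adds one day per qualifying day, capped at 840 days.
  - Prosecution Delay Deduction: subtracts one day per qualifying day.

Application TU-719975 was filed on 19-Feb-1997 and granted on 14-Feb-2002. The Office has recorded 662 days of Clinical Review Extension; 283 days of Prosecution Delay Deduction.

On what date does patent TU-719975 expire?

(a) grant + 12 years → 14 February 2014.
(b) filing + 16 years → 19 February 2013.
Later of the two: 14 February 2014.
Clinical Review Extension: 662 days (within the 840-day cap) → +662 days → 8 December 2015.
Prosecution Delay Deduction: −283 days → 28 February 2015.

February 28, 2015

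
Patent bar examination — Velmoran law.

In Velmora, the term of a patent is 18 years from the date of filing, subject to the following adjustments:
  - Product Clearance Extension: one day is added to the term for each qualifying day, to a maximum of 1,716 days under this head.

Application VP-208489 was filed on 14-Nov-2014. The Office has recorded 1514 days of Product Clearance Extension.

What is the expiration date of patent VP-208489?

2037-01-06

Base term: filing date + 18 years → 14 November 2032.
Product Clearance Extension: 1514 days (within the 1716-day cap) → +1514 days → 6 January 2037.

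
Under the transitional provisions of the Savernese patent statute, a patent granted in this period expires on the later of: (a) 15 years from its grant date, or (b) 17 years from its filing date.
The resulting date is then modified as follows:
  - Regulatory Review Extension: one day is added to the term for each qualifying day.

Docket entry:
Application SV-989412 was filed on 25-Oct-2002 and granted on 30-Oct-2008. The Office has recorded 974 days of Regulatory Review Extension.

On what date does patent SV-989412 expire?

(a) grant + 15 years → 30 October 2023.
(b) filing + 17 years → 25 October 2019.
Later of the two: 30 October 2023.
Regulatory Review Extension: +974 days → 30 June 2026.

2026-06-30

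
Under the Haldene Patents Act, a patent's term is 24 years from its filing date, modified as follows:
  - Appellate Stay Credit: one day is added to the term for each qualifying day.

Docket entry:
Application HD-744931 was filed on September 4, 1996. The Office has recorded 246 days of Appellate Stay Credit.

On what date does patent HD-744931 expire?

2021-05-08

Base term: filing date + 24 years → 4 September 2020.
Appellate Stay Credit: +246 days → 8 May 2021.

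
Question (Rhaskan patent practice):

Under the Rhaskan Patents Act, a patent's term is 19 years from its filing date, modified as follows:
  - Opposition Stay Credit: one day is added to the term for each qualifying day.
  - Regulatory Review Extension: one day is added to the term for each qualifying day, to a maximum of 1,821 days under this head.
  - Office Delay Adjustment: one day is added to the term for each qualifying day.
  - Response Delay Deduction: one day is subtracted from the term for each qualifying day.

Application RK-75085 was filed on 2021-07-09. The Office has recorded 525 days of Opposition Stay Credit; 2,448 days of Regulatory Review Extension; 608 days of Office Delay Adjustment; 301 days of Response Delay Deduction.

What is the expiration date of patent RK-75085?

2047-10-14

Base term: filing date + 19 years → 9 July 2040.
Opposition Stay Credit: +525 days → 16 December 2041.
Regulatory Review Extension: 2448 days claimed exceeds the 1821-day cap, so +1821 days → 11 December 2046.
Office Delay Adjustment: +608 days → 10 August 2048.
Response Delay Deduction: −301 days → 14 October 2047.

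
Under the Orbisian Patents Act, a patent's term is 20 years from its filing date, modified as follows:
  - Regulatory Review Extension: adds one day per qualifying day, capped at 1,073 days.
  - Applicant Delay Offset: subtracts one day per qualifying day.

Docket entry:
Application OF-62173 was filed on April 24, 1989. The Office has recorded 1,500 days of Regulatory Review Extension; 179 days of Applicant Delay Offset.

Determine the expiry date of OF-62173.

October 5, 2011

Base term: filing date + 20 years → 24 April 2009.
Regulatory Review Extension: 1500 days claimed exceeds the 1073-day cap, so +1073 days → 1 April 2012.
Applicant Delay Offset: −179 days → 5 October 2011.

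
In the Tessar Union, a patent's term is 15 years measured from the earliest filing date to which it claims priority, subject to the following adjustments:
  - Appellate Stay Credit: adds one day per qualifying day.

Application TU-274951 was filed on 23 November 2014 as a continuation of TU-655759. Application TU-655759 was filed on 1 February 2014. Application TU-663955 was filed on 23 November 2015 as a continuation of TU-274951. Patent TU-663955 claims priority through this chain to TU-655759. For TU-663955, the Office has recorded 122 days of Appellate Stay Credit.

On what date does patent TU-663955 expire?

Earliest priority filing: 1 February 2014.
Base term: 1 February 2014 + 15 years → 1 February 2029.
Appellate Stay Credit: +122 days → 3 June 2029.

June 3, 2029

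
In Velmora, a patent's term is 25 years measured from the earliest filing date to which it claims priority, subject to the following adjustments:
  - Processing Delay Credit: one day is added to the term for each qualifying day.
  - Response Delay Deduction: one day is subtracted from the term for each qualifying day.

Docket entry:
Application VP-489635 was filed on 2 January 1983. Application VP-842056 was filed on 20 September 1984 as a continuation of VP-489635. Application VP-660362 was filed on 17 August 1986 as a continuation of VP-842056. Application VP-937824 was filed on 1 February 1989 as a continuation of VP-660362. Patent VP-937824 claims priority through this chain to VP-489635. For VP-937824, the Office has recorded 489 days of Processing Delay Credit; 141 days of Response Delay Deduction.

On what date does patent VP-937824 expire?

Earliest priority filing: 2 January 1983.
Base term: 2 January 1983 + 25 years → 2 January 2008.
Processing Delay Credit: +489 days → 5 May 2009.
Response Delay Deduction: −141 days → 15 December 2008.

2008-12-15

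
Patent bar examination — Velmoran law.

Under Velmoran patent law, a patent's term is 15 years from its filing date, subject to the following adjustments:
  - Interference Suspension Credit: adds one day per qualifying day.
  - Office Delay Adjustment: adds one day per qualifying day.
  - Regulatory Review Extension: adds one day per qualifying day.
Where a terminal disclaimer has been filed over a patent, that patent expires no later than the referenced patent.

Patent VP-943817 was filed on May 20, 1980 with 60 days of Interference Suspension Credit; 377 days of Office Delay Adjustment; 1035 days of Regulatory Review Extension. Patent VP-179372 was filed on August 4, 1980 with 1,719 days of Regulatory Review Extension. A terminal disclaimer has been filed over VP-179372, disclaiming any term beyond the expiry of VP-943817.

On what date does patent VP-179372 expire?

May 31, 1999

Natural term of VP-179372:
  Base: filing + 15 years → 4 August 1995.
  Regulatory Review Extension: +1719 days → 18 April 2000.
Expiry of referenced patent VP-943817:
  Base: filing + 15 years → 20 May 1995.
  Interference Suspension Credit: +60 days → 19 July 1995.
  Office Delay Adjustment: +377 days → 30 July 1996.
  Regulatory Review Extension: +1035 days → 31 May 1999.
Terminal disclaimer: VP-179372 expires on the earlier of 18 April 2000 and 31 May 1999.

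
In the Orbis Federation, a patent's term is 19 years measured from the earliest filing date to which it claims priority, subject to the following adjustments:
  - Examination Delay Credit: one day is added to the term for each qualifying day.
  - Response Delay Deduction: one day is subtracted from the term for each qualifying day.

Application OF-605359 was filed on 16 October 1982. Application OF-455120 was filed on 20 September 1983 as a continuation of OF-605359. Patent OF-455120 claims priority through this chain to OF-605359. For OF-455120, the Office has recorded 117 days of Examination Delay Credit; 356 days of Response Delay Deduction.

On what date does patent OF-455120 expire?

February 19, 2001

Earliest priority filing: 16 October 1982.
Base term: 16 October 1982 + 19 years → 16 October 2001.
Examination Delay Credit: +117 days → 10 February 2002.
Response Delay Deduction: −356 days → 19 February 2001.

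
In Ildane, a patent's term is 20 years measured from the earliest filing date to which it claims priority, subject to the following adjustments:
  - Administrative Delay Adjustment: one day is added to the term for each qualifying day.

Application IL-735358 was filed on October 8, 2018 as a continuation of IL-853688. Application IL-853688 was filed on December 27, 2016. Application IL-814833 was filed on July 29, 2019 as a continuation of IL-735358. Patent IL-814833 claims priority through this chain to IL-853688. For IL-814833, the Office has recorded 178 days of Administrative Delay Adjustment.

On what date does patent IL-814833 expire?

Earliest priority filing: 27 December 2016.
Base term: 27 December 2016 + 20 years → 27 December 2036.
Administrative Delay Adjustment: +178 days → 23 June 2037.

June 23, 2037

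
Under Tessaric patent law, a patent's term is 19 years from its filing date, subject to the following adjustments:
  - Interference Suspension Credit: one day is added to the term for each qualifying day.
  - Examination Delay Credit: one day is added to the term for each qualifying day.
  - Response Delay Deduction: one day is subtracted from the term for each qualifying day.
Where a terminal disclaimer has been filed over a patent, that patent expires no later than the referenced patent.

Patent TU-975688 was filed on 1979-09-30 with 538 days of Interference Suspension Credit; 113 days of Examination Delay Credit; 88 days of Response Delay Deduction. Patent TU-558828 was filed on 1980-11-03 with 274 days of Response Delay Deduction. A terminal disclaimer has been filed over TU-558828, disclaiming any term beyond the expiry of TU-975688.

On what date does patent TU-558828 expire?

February 2, 1999

Natural term of TU-558828:
  Base: filing + 19 years → 3 November 1999.
  Response Delay Deduction: −274 days → 2 February 1999.
Expiry of referenced patent TU-975688:
  Base: filing + 19 years → 30 September 1998.
  Interference Suspension Credit: +538 days → 21 March 2000.
  Examination Delay Credit: +113 days → 12 July 2000.
  Response Delay Deduction: −88 days → 15 April 2000.
Terminal disclaimer: TU-558828 expires on the earlier of 2 February 1999 and 15 April 2000.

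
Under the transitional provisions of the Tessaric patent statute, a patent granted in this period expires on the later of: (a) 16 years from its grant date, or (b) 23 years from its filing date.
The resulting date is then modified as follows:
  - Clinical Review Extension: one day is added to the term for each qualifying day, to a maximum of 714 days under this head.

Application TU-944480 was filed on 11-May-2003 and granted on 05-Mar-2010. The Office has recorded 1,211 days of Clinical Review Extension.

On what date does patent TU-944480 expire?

(a) grant + 16 years → 5 March 2026.
(b) filing + 23 years → 11 May 2026.
Later of the two: 11 May 2026.
Clinical Review Extension: 1211 days claimed exceeds the 714-day cap, so +714 days → 24 April 2028.

2028-04-24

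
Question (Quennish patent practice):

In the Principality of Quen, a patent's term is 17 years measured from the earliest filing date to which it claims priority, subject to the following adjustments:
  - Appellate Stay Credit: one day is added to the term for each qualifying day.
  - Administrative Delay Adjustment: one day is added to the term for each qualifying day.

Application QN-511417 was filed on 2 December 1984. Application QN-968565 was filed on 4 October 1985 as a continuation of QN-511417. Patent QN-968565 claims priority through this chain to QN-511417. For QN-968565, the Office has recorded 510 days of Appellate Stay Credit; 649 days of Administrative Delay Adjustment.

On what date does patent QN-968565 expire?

February 3, 2005

Earliest priority filing: 2 December 1984.
Base term: 2 December 1984 + 17 years → 2 December 2001.
Appellate Stay Credit: +510 days → 26 April 2003.
Administrative Delay Adjustment: +649 days → 3 February 2005.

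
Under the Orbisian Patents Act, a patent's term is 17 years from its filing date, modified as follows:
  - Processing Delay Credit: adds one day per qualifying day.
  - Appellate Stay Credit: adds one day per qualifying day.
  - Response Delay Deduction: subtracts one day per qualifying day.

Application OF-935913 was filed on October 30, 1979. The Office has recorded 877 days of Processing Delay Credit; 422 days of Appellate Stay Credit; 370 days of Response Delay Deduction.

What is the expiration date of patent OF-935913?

Base term: filing date + 17 years → 30 October 1996.
Processing Delay Credit: +877 days → 26 March 1999.
Appellate Stay Credit: +422 days → 21 May 2000.
Response Delay Deduction: −370 days → 17 May 1999.

May 17, 1999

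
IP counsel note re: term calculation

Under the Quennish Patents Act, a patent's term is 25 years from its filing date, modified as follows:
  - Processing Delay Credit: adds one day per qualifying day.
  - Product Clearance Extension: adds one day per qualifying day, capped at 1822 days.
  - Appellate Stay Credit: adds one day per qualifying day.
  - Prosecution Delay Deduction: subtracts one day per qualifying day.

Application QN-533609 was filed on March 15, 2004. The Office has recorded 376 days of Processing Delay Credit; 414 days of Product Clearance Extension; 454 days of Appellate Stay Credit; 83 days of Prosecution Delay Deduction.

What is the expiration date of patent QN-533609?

2032-05-19

Base term: filing date + 25 years → 15 March 2029.
Processing Delay Credit: +376 days → 26 March 2030.
Product Clearance Extension: 414 days (within the 1822-day cap) → +414 days → 14 May 2031.
Appellate Stay Credit: +454 days → 10 August 2032.
Prosecution Delay Deduction: −83 days → 19 May 2032.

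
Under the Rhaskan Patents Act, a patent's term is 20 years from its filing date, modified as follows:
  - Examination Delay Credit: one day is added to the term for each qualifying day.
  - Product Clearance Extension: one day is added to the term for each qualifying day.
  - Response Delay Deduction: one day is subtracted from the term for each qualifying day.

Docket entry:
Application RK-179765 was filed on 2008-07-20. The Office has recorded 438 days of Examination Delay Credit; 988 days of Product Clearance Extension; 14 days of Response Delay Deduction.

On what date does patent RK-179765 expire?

2032-06-01

Base term: filing date + 20 years → 20 July 2028.
Examination Delay Credit: +438 days → 1 October 2029.
Product Clearance Extension: +988 days → 15 June 2032.
Response Delay Deduction: −14 days → 1 June 2032.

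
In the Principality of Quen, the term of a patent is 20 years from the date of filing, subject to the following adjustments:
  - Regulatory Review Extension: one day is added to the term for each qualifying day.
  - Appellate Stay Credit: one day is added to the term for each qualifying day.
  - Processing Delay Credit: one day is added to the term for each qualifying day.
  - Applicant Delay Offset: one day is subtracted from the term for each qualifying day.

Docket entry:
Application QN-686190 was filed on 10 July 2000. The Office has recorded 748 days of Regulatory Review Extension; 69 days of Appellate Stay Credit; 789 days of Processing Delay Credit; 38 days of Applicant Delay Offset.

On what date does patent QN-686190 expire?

2024-10-25

Base term: filing date + 20 years → 10 July 2020.
Regulatory Review Extension: +748 days → 28 July 2022.
Appellate Stay Credit: +69 days → 5 October 2022.
Processing Delay Credit: +789 days → 2 December 2024.
Applicant Delay Offset: −38 days → 25 October 2024.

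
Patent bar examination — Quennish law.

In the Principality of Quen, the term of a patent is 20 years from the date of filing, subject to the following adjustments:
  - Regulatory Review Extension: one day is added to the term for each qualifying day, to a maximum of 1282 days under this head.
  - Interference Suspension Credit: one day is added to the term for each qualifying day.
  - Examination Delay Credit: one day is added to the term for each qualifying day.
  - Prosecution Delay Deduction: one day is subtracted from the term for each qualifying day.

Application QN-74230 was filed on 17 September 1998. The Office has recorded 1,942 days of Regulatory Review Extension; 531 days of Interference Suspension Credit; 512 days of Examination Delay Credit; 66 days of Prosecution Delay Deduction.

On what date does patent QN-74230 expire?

Base term: filing date + 20 years → 17 September 2018.
Regulatory Review Extension: 1942 days claimed exceeds the 1282-day cap, so +1282 days → 22 March 2022.
Interference Suspension Credit: +531 days → 4 September 2023.
Examination Delay Credit: +512 days → 28 January 2025.
Prosecution Delay Deduction: −66 days → 23 November 2024.

November 23, 2024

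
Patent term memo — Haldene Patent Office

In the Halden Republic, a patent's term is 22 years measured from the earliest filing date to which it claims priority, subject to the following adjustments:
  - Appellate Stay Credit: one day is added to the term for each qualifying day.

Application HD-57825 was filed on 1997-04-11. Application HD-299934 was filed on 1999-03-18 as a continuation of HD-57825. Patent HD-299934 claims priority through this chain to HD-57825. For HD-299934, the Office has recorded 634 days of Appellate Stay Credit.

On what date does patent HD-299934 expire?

Earliest priority filing: 11 April 1997.
Base term: 11 April 1997 + 22 years → 11 April 2019.
Appellate Stay Credit: +634 days → 4 January 2021.

January 4, 2021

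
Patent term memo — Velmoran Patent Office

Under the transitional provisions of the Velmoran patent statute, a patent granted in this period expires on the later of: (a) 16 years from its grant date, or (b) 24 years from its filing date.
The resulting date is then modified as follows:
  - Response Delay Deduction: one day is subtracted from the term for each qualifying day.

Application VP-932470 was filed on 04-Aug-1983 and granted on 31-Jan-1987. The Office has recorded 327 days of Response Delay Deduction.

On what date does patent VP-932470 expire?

(a) grant + 16 years → 31 January 2003.
(b) filing + 24 years → 4 August 2007.
Later of the two: 4 August 2007.
Response Delay Deduction: −327 days → 11 September 2006.

September 11, 2006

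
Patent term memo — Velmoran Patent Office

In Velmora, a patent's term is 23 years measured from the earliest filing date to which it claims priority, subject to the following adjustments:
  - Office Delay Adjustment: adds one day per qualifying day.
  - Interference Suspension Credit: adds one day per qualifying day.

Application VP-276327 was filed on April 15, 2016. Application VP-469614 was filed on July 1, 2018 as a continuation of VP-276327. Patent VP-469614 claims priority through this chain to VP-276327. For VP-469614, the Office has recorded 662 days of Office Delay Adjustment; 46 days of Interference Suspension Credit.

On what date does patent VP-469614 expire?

March 23, 2041

Earliest priority filing: 15 April 2016.
Base term: 15 April 2016 + 23 years → 15 April 2039.
Office Delay Adjustment: +662 days → 5 February 2041.
Interference Suspension Credit: +46 days → 23 March 2041.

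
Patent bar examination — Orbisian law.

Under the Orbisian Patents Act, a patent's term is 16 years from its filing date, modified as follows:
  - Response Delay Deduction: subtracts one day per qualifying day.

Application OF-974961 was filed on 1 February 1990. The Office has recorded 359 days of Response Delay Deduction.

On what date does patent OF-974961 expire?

February 7, 2005

Base term: filing date + 16 years → 1 February 2006.
Response Delay Deduction: −359 days → 7 February 2005.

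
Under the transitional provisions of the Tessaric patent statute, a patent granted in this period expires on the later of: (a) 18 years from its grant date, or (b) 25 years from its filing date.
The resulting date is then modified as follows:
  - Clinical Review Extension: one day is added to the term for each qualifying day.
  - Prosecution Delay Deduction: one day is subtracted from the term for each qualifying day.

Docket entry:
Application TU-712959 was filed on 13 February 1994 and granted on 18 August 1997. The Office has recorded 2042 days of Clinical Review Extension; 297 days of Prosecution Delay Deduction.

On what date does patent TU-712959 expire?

(a) grant + 18 years → 18 August 2015.
(b) filing + 25 years → 13 February 2019.
Later of the two: 13 February 2019.
Clinical Review Extension: +2042 days → 16 September 2024.
Prosecution Delay Deduction: −297 days → 24 November 2023.

2023-11-24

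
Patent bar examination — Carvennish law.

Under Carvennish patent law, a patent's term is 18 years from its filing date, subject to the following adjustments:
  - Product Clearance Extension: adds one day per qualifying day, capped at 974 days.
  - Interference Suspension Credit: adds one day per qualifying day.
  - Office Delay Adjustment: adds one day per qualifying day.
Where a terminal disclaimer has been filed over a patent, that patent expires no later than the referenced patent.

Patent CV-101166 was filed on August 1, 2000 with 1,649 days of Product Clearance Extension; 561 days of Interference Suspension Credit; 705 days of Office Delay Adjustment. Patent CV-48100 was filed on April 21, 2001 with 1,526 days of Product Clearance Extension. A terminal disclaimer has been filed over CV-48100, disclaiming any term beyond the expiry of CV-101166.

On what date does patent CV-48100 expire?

Natural term of CV-48100:
  Base: filing + 18 years → 21 April 2019.
  Product Clearance Extension: 1526 days claimed exceeds the 974-day cap, so +974 days → 20 December 2021.
Expiry of referenced patent CV-101166:
  Base: filing + 18 years → 1 August 2018.
  Product Clearance Extension: 1649 days claimed exceeds the 974-day cap, so +974 days → 1 April 2021.
  Interference Suspension Credit: +561 days → 14 October 2022.
  Office Delay Adjustment: +705 days → 18 September 2024.
Terminal disclaimer: CV-48100 expires on the earlier of 20 December 2021 and 18 September 2024.

December 20, 2021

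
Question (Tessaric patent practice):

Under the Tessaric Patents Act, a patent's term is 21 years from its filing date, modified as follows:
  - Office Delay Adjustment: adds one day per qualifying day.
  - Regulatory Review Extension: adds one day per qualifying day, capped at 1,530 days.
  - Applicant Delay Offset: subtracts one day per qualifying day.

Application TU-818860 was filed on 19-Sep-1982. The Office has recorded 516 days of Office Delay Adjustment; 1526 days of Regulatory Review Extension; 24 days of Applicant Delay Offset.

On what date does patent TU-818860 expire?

2009-03-29

Base term: filing date + 21 years → 19 September 2003.
Office Delay Adjustment: +516 days → 16 February 2005.
Regulatory Review Extension: 1526 days (within the 1530-day cap) → +1526 days → 22 April 2009.
Applicant Delay Offset: −24 days → 29 March 2009.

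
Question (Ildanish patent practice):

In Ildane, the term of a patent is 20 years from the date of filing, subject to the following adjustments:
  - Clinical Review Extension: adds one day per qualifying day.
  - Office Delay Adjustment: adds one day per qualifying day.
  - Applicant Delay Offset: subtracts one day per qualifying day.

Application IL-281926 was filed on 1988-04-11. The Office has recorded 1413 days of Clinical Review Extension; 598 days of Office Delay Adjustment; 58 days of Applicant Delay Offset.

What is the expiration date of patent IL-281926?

Base term: filing date + 20 years → 11 April 2008.
Clinical Review Extension: +1413 days → 23 February 2012.
Office Delay Adjustment: +598 days → 13 October 2013.
Applicant Delay Offset: −58 days → 16 August 2013.

August 16, 2013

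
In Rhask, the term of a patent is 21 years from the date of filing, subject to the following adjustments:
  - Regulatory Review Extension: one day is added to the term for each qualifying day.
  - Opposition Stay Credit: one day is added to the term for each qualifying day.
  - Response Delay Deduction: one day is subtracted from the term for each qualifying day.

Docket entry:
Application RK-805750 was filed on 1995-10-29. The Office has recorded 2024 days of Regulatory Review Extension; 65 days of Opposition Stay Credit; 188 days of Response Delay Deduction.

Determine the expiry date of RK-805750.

January 12, 2022

Base term: filing date + 21 years → 29 October 2016.
Regulatory Review Extension: +2024 days → 15 May 2022.
Opposition Stay Credit: +65 days → 19 July 2022.
Response Delay Deduction: −188 days → 12 January 2022.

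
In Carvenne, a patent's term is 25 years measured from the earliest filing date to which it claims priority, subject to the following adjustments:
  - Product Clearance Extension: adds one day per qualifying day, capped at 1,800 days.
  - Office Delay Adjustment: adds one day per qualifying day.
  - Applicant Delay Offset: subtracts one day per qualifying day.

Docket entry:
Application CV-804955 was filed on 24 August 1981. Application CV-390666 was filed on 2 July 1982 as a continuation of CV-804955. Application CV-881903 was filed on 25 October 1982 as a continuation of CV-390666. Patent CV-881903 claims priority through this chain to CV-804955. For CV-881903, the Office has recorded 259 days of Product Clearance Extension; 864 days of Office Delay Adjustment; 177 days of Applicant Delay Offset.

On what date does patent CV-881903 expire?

2009-03-27

Earliest priority filing: 24 August 1981.
Base term: 24 August 1981 + 25 years → 24 August 2006.
Product Clearance Extension: 259 days (within the 1800-day cap) → +259 days → 10 May 2007.
Office Delay Adjustment: +864 days → 20 September 2009.
Applicant Delay Offset: −177 days → 27 March 2009.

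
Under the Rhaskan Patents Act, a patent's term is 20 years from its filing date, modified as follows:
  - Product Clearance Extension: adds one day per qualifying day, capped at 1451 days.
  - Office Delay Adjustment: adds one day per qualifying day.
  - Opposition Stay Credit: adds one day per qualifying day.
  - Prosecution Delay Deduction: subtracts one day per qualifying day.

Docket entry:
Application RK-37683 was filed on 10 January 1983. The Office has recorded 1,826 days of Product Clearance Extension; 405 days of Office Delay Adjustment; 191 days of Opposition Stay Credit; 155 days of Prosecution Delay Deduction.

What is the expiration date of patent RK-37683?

Base term: filing date + 20 years → 10 January 2003.
Product Clearance Extension: 1826 days claimed exceeds the 1451-day cap, so +1451 days → 31 December 2006.
Office Delay Adjustment: +405 days → 9 February 2008.
Opposition Stay Credit: +191 days → 18 August 2008.
Prosecution Delay Deduction: −155 days → 16 March 2008.

2008-03-16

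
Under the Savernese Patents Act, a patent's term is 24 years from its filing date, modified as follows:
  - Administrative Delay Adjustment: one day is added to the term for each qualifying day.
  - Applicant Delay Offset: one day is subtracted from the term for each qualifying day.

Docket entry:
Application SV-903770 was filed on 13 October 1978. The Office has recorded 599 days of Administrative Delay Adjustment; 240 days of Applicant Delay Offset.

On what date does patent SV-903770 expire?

October 7, 2003

Base term: filing date + 24 years → 13 October 2002.
Administrative Delay Adjustment: +599 days → 3 June 2004.
Applicant Delay Offset: −240 days → 7 October 2003.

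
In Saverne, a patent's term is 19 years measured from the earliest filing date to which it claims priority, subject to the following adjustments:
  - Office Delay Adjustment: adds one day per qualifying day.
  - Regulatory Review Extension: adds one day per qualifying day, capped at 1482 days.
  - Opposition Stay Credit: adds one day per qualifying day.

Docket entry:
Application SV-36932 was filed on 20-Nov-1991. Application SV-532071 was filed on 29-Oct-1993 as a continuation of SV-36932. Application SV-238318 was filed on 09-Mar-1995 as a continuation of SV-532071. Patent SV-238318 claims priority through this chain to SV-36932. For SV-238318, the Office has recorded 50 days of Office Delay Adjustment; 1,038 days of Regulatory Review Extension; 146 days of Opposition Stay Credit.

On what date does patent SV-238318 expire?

Earliest priority filing: 20 November 1991.
Base term: 20 November 1991 + 19 years → 20 November 2010.
Office Delay Adjustment: +50 days → 9 January 2011.
Regulatory Review Extension: 1038 days (within the 1482-day cap) → +1038 days → 12 November 2013.
Opposition Stay Credit: +146 days → 7 April 2014.

April 7, 2014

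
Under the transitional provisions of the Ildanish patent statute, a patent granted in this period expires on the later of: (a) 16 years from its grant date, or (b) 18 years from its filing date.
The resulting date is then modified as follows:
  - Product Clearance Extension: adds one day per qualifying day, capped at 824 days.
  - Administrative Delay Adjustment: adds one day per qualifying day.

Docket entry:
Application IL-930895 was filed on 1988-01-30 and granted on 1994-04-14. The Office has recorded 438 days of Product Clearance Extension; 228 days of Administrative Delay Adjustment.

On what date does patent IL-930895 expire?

2012-02-09

(a) grant + 16 years → 14 April 2010.
(b) filing + 18 years → 30 January 2006.
Later of the two: 14 April 2010.
Product Clearance Extension: 438 days (within the 824-day cap) → +438 days → 26 June 2011.
Administrative Delay Adjustment: +228 days → 9 February 2012.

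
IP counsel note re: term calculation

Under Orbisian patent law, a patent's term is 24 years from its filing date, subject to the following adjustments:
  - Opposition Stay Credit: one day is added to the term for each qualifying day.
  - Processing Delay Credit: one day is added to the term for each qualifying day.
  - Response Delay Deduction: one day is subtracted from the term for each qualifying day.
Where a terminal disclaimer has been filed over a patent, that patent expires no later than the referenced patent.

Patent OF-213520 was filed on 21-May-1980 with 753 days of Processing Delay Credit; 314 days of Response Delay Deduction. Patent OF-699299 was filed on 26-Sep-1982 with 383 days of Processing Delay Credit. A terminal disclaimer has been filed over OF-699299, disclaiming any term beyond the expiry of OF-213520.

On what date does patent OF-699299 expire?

Natural term of OF-699299:
  Base: filing + 24 years → 26 September 2006.
  Processing Delay Credit: +383 days → 14 October 2007.
Expiry of referenced patent OF-213520:
  Base: filing + 24 years → 21 May 2004.
  Processing Delay Credit: +753 days → 13 June 2006.
  Response Delay Deduction: −314 days → 3 August 2005.
Terminal disclaimer: OF-699299 expires on the earlier of 14 October 2007 and 3 August 2005.

2005-08-03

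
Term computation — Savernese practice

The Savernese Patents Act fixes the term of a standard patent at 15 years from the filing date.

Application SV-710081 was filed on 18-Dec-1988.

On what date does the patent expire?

Filing date + 15 years → 18 December 2003.

2003-12-18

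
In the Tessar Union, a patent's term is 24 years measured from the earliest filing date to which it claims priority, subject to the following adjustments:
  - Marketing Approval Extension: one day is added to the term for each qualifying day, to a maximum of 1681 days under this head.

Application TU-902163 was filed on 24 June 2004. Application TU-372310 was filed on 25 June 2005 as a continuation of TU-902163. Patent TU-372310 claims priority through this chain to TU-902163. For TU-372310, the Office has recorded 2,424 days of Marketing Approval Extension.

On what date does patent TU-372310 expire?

Earliest priority filing: 24 June 2004.
Base term: 24 June 2004 + 24 years → 24 June 2028.
Marketing Approval Extension: 2424 days claimed exceeds the 1681-day cap, so +1681 days → 30 January 2033.

2033-01-30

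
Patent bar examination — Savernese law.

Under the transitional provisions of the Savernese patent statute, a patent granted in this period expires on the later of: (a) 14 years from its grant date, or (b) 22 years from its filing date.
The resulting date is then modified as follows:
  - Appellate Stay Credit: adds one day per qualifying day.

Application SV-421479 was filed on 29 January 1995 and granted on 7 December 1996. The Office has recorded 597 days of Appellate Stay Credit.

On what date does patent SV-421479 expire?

(a) grant + 14 years → 7 December 2010.
(b) filing + 22 years → 29 January 2017.
Later of the two: 29 January 2017.
Appellate Stay Credit: +597 days → 18 September 2018.

2018-09-18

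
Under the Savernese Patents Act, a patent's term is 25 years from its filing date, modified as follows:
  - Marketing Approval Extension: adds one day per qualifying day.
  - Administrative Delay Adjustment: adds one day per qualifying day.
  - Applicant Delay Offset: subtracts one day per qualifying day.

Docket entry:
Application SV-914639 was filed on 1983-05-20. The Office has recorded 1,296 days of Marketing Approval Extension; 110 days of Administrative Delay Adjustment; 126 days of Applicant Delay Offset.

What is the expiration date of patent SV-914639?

November 21, 2011

Base term: filing date + 25 years → 20 May 2008.
Marketing Approval Extension: +1296 days → 7 December 2011.
Administrative Delay Adjustment: +110 days → 26 March 2012.
Applicant Delay Offset: −126 days → 21 November 2011.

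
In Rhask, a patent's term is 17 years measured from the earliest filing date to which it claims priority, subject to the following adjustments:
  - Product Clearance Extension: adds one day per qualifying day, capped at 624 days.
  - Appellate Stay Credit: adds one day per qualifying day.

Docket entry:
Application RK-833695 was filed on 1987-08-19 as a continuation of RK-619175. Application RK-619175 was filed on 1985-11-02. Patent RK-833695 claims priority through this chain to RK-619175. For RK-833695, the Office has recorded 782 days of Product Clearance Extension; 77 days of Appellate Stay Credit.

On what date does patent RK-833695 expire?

Earliest priority filing: 2 November 1985.
Base term: 2 November 1985 + 17 years → 2 November 2002.
Product Clearance Extension: 782 days claimed exceeds the 624-day cap, so +624 days → 18 July 2004.
Appellate Stay Credit: +77 days → 3 October 2004.

October 3, 2004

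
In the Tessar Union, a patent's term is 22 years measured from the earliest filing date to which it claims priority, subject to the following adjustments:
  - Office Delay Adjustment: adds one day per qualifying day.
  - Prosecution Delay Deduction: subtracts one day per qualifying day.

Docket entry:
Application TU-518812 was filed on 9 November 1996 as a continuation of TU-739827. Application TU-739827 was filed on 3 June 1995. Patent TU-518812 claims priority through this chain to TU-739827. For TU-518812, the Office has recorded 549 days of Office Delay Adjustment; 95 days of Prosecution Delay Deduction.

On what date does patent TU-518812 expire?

August 31, 2018

Earliest priority filing: 3 June 1995.
Base term: 3 June 1995 + 22 years → 3 June 2017.
Office Delay Adjustment: +549 days → 4 December 2018.
Prosecution Delay Deduction: −95 days → 31 August 2018.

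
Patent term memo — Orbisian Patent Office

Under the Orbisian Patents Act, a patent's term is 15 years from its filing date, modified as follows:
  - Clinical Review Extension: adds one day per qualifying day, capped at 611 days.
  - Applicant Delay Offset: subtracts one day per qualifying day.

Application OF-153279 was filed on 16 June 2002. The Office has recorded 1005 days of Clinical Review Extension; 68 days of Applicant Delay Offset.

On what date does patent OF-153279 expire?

2018-12-11

Base term: filing date + 15 years → 16 June 2017.
Clinical Review Extension: 1005 days claimed exceeds the 611-day cap, so +611 days → 17 February 2019.
Applicant Delay Offset: −68 days → 11 December 2018.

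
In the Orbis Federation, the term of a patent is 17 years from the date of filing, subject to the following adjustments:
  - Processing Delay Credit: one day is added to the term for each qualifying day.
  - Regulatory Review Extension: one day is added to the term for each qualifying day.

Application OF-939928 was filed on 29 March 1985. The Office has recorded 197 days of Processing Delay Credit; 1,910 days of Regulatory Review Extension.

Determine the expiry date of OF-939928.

Base term: filing date + 17 years → 29 March 2002.
Processing Delay Credit: +197 days → 12 October 2002.
Regulatory Review Extension: +1910 days → 4 January 2008.

2008-01-04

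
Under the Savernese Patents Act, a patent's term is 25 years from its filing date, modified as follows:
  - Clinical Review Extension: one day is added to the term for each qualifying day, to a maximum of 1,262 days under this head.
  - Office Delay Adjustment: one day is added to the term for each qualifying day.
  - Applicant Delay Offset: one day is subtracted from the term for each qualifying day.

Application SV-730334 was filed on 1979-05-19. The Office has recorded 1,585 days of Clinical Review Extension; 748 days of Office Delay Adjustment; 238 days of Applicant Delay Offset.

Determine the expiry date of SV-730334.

Base term: filing date + 25 years → 19 May 2004.
Clinical Review Extension: 1585 days claimed exceeds the 1262-day cap, so +1262 days → 2 November 2007.
Office Delay Adjustment: +748 days → 19 November 2009.
Applicant Delay Offset: −238 days → 26 March 2009.

March 26, 2009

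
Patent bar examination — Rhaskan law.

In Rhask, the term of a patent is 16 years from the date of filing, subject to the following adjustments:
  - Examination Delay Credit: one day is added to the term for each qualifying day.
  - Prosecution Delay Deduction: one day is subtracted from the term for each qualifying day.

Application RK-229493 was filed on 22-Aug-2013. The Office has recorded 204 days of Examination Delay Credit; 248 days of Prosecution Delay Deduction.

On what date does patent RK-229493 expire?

Base term: filing date + 16 years → 22 August 2029.
Examination Delay Credit: +204 days → 14 March 2030.
Prosecution Delay Deduction: −248 days → 9 July 2029.

2029-07-09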